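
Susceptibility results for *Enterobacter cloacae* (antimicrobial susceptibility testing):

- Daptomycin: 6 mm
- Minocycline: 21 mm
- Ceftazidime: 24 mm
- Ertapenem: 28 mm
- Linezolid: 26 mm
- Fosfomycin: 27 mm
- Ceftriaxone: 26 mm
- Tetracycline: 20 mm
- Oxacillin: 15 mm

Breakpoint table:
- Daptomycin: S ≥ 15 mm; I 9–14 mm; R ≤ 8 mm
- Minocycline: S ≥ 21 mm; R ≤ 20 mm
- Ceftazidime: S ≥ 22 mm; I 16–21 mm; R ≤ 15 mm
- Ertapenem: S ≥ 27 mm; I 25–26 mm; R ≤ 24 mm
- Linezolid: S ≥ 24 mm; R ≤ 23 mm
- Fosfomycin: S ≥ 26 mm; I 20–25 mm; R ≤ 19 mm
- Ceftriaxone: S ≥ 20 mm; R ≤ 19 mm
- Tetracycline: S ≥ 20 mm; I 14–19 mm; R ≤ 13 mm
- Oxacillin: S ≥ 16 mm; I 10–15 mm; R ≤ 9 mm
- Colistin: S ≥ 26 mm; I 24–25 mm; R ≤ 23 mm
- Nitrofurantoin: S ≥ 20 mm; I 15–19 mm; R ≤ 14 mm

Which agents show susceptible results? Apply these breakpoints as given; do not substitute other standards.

minocycline, ceftazidime, ertapenem, linezolid, fosfomycin, ceftriaxone, tetracycline

Daptomycin (6 mm) ≤ 8 mm ⇒ R
Minocycline (21 mm) ≥ 21 mm — Susceptible
Ceftazidime (24 mm) ≥ 22 mm ⇒ S
Ertapenem (28 mm) ≥ 27 mm — Susceptible
Linezolid: 26 mm is ≥ 24 mm — Susceptible
Fosfomycin: 27 mm is ≥ 26 mm — S
Ceftriaxone (26 mm) ≥ 20 mm ⇒ Susceptible
Tetracycline (20 mm) ≥ 20 mm → Susceptible
Oxacillin 15 mm: in 10–15 mm — I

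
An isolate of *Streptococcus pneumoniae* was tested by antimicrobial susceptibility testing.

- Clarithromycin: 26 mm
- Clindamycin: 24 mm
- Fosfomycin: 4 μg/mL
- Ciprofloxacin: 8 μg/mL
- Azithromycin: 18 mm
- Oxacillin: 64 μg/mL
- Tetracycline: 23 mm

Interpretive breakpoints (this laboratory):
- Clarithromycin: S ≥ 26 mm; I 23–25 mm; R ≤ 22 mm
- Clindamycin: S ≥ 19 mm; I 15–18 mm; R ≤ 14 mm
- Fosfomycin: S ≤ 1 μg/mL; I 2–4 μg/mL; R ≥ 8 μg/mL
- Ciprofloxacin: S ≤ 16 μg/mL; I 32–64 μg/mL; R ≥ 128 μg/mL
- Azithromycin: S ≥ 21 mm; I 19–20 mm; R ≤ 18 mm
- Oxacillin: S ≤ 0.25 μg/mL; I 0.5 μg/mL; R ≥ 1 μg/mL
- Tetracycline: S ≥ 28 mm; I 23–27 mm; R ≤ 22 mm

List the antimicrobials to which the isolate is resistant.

Clarithromycin (26 mm) ≥ 26 mm → Susceptible
Clindamycin (24 mm) ≥ 19 mm ⇒ Susceptible
Fosfomycin: 4 μg/mL is in 2–4 μg/mL → I
Ciprofloxacin: 8 μg/mL is ≤ 16 μg/mL — S
Azithromycin (18 mm) ≤ 18 mm ⇒ resistant
Oxacillin (64 μg/mL) ≥ 1 μg/mL — Resistant
Tetracycline: 23 mm is in 23–27 mm — I

azithromycin, oxacillin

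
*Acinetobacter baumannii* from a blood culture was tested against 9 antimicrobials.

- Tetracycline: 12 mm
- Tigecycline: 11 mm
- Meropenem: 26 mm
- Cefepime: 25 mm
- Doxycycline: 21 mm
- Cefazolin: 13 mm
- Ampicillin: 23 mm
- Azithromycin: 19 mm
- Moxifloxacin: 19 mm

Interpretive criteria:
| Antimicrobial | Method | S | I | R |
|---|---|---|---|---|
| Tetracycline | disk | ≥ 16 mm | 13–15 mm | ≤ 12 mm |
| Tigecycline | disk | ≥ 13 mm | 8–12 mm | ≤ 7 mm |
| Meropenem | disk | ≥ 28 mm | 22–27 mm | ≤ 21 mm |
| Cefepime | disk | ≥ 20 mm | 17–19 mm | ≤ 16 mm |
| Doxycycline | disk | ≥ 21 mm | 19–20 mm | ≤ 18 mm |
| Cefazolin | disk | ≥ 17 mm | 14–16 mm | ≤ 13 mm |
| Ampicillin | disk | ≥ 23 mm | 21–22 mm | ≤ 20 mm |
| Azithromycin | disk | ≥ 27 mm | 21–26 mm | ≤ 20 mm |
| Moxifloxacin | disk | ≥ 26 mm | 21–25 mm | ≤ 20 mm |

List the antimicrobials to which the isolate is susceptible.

cefepime, doxycycline, ampicillin

Tetracycline 12 mm: ≤ 12 mm ⇒ R
Tigecycline (11 mm) in 8–12 mm → I
Meropenem (26 mm) in 22–27 mm → I
Cefepime 25 mm: ≥ 20 mm → S
Doxycycline 21 mm: ≥ 21 mm → susceptible
Cefazolin (13 mm) ≤ 13 mm ⇒ R
Ampicillin (23 mm) ≥ 23 mm — Susceptible
Azithromycin 19 mm: ≤ 20 mm → R
Moxifloxacin (19 mm) ≤ 20 mm → Resistant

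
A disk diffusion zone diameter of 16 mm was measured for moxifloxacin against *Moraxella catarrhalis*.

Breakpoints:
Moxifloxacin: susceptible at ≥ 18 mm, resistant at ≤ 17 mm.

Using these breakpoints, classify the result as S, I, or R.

R

Moxifloxacin (16 mm) ≤ 17 mm → resistant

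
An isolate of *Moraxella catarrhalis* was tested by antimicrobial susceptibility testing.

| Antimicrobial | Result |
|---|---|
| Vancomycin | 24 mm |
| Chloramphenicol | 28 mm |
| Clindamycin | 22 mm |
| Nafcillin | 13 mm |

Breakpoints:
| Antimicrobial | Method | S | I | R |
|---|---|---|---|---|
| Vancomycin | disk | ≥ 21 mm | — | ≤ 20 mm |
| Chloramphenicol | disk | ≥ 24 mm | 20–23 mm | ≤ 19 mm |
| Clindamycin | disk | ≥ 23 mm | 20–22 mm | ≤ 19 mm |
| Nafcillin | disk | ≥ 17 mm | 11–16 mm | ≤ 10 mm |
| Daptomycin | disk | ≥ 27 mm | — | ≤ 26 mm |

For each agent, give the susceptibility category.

Vancomycin 24 mm: ≥ 21 mm → S
Chloramphenicol (28 mm) ≥ 24 mm → S
Clindamycin (22 mm) in 20–22 mm → I
Nafcillin 13 mm: in 11–16 mm — Intermediate

S, S, I, I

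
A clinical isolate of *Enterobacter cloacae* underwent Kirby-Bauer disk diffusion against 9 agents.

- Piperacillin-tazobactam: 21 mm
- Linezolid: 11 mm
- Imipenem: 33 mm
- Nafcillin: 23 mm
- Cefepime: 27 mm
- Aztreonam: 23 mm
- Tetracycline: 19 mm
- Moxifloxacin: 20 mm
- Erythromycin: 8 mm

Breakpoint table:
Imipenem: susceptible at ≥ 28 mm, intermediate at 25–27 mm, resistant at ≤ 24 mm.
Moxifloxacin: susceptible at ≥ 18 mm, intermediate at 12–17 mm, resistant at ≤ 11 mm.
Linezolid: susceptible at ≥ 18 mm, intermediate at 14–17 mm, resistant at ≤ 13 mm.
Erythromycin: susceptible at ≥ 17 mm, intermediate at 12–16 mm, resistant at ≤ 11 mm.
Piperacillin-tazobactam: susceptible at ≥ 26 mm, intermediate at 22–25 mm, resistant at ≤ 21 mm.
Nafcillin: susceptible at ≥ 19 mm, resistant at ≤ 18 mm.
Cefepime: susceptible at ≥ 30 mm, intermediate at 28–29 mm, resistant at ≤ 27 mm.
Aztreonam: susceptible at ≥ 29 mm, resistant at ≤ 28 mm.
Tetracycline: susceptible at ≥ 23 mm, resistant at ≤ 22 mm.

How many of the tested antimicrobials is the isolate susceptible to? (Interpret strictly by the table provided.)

3

Piperacillin-tazobactam: 21 mm is ≤ 21 mm — Resistant
Linezolid (11 mm) ≤ 13 mm — resistant
Imipenem: 33 mm is ≥ 28 mm ⇒ Susceptible
Nafcillin 23 mm: ≥ 19 mm → Susceptible
Cefepime 27 mm: ≤ 27 mm → R
Aztreonam 23 mm: ≤ 28 mm — R
Tetracycline: 19 mm is ≤ 22 mm ⇒ R
Moxifloxacin (20 mm) ≥ 18 mm — susceptible
Erythromycin 8 mm: ≤ 11 mm → Resistant
Susceptible: 3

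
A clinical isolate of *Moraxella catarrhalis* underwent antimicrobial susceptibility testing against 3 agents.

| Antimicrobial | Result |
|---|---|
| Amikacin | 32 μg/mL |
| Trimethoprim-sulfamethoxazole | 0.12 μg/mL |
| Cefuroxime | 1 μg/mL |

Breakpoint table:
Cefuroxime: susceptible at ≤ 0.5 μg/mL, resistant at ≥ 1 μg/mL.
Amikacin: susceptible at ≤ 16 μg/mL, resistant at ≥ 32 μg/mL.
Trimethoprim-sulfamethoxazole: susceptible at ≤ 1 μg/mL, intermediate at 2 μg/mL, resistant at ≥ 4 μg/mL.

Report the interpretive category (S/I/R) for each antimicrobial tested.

Amikacin 32 μg/mL: ≥ 32 μg/mL → resistant
Trimethoprim-sulfamethoxazole 0.12 μg/mL: ≤ 1 μg/mL ⇒ Susceptible
Cefuroxime (1 μg/mL) ≥ 1 μg/mL ⇒ R

R, S, R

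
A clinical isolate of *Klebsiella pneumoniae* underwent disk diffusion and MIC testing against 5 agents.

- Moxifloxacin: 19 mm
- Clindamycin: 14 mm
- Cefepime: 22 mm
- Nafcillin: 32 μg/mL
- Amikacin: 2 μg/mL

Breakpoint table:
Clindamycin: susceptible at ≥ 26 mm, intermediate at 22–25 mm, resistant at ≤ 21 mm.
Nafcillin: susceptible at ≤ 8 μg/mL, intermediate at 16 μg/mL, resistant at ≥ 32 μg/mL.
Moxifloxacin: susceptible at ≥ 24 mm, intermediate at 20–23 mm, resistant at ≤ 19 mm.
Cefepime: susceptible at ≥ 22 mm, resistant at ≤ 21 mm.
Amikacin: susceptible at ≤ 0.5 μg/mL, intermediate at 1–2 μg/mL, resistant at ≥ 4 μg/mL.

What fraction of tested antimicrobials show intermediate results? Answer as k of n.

1 of 5

Moxifloxacin 19 mm: ≤ 19 mm → Resistant
Clindamycin: 14 mm is ≤ 21 mm — R
Cefepime 22 mm: ≥ 22 mm — susceptible
Nafcillin (32 μg/mL) ≥ 32 μg/mL — R
Amikacin (2 μg/mL) in 1–2 μg/mL ⇒ Intermediate
Intermediate: 1/5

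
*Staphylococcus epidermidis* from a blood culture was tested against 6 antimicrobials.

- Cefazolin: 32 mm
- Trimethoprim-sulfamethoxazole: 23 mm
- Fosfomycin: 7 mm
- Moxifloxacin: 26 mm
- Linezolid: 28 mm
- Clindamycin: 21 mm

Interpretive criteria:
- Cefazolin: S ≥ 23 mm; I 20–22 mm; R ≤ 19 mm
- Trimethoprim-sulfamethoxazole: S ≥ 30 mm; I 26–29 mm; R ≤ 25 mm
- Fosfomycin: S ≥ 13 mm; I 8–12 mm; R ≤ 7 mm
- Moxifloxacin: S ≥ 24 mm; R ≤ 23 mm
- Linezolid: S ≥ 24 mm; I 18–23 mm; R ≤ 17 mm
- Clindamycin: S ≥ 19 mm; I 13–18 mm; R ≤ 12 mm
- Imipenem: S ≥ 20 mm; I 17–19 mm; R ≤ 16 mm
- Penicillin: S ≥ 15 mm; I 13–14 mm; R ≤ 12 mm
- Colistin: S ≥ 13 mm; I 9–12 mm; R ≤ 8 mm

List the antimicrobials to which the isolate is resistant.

Cefazolin: 32 mm is ≥ 23 mm ⇒ susceptible
Trimethoprim-sulfamethoxazole: 23 mm is ≤ 25 mm → Resistant
Fosfomycin 7 mm: ≤ 7 mm → Resistant
Moxifloxacin 26 mm: ≥ 24 mm ⇒ susceptible
Linezolid 28 mm: ≥ 24 mm — S
Clindamycin (21 mm) ≥ 19 mm → S

trimethoprim-sulfamethoxazole, fosfomycin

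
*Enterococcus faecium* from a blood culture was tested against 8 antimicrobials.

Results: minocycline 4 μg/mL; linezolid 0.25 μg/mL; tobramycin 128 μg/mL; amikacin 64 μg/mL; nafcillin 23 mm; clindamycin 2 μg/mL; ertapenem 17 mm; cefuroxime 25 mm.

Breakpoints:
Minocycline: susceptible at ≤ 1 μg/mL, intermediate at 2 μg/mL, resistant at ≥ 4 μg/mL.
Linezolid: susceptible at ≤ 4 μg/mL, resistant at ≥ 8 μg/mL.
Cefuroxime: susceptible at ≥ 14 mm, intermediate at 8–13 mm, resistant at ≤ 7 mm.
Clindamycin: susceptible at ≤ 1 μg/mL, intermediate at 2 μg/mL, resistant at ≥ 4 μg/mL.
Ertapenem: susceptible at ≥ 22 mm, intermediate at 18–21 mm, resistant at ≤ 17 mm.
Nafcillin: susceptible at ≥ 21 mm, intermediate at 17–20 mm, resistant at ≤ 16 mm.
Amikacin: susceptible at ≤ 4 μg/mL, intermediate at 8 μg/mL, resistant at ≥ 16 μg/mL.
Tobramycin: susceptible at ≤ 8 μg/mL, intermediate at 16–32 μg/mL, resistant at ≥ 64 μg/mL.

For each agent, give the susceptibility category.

Minocycline (4 μg/mL) ≥ 4 μg/mL — R
Linezolid: 0.25 μg/mL is ≤ 4 μg/mL — Susceptible
Tobramycin (128 μg/mL) ≥ 64 μg/mL → Resistant
Amikacin (64 μg/mL) ≥ 16 μg/mL ⇒ resistant
Nafcillin 23 mm: ≥ 21 mm ⇒ susceptible
Clindamycin: 2 μg/mL is = 2 μg/mL — intermediate
Ertapenem (17 mm) ≤ 17 mm → R
Cefuroxime 25 mm: ≥ 14 mm → S

R, S, R, R, S, I, R, S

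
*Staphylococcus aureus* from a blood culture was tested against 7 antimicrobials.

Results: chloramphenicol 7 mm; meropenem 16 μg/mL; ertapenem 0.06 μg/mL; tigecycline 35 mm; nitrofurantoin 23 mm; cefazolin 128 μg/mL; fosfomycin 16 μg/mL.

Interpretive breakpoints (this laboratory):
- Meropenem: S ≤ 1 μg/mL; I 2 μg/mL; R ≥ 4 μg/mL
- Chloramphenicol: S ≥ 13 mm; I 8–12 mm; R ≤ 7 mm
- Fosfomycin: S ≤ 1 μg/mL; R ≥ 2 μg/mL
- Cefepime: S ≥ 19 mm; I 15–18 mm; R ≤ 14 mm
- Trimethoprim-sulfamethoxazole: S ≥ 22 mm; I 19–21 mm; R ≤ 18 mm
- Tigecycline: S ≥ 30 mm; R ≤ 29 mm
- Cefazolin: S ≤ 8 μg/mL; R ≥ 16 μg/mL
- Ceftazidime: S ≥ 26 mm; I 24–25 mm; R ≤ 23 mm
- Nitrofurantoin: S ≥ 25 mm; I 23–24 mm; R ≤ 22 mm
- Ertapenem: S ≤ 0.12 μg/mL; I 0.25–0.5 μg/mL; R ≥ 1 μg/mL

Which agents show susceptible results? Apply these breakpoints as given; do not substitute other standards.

ertapenem, tigecycline

Chloramphenicol: 7 mm is ≤ 7 mm — Resistant
Meropenem: 16 μg/mL is ≥ 4 μg/mL → R
Ertapenem 0.06 μg/mL: ≤ 0.12 μg/mL → S
Tigecycline (35 mm) ≥ 30 mm — susceptible
Nitrofurantoin: 23 mm is in 23–24 mm ⇒ I
Cefazolin: 128 μg/mL is ≥ 16 μg/mL ⇒ resistant
Fosfomycin: 16 μg/mL is ≥ 2 μg/mL → Resistant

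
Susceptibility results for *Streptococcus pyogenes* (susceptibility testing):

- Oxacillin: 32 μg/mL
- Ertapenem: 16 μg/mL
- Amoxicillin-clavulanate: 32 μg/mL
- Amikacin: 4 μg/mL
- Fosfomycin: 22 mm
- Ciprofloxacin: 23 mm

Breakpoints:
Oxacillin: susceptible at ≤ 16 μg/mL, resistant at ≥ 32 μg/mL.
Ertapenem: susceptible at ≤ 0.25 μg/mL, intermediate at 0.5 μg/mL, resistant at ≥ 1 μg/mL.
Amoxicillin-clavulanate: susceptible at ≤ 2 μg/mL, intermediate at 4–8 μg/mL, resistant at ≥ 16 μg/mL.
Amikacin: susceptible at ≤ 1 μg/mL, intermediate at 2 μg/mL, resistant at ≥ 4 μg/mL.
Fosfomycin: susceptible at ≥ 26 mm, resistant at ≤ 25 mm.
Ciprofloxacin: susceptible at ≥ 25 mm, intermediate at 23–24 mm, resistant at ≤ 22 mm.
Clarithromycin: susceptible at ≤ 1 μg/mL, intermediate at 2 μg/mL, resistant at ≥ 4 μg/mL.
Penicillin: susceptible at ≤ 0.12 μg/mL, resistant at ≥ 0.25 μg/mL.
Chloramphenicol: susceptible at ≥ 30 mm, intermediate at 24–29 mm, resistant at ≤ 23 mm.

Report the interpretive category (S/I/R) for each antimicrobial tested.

Oxacillin (32 μg/mL) ≥ 32 μg/mL ⇒ Resistant
Ertapenem (16 μg/mL) ≥ 1 μg/mL → resistant
Amoxicillin-clavulanate 32 μg/mL: ≥ 16 μg/mL → R
Amikacin (4 μg/mL) ≥ 4 μg/mL ⇒ Resistant
Fosfomycin (22 mm) ≤ 25 mm — resistant
Ciprofloxacin 23 mm: in 23–24 mm → intermediate

R, R, R, R, R, I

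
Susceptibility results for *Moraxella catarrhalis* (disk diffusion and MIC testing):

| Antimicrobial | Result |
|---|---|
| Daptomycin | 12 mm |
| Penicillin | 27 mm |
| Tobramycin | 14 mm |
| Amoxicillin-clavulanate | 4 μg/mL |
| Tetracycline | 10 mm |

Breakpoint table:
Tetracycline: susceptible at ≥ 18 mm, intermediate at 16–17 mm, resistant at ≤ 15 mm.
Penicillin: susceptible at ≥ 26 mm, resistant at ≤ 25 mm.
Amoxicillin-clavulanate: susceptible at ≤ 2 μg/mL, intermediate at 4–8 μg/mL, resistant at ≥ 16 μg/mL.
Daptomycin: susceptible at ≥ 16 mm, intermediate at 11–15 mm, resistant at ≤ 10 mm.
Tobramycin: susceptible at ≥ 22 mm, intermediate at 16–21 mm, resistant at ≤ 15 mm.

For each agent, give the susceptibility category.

I, S, R, I, R

Daptomycin: 12 mm is in 11–15 mm → intermediate
Penicillin: 27 mm is ≥ 26 mm → S
Tobramycin 14 mm: ≤ 15 mm — R
Amoxicillin-clavulanate (4 μg/mL) in 4–8 μg/mL ⇒ intermediate
Tetracycline: 10 mm is ≤ 15 mm — Resistant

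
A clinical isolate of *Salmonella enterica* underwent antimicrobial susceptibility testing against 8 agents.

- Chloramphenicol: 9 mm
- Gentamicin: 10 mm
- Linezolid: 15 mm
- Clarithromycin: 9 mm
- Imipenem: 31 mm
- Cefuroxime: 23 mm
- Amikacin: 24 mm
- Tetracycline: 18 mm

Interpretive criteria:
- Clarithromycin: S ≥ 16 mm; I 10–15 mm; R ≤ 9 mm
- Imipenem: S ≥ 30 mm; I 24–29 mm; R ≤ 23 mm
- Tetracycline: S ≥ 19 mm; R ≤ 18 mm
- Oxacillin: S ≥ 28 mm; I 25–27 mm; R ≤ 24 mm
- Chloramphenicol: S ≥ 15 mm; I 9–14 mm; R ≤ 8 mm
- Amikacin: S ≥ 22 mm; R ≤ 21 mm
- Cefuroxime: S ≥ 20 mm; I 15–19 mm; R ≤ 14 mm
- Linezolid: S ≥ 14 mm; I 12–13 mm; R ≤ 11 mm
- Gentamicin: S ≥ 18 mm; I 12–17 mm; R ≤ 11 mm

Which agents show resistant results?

gentamicin, clarithromycin, tetracycline

Chloramphenicol 9 mm: in 9–14 mm — Intermediate
Gentamicin (10 mm) ≤ 11 mm ⇒ Resistant
Linezolid 15 mm: ≥ 14 mm ⇒ susceptible
Clarithromycin (9 mm) ≤ 9 mm — Resistant
Imipenem 31 mm: ≥ 30 mm → susceptible
Cefuroxime (23 mm) ≥ 20 mm → S
Amikacin (24 mm) ≥ 22 mm — S
Tetracycline: 18 mm is ≤ 18 mm ⇒ resistant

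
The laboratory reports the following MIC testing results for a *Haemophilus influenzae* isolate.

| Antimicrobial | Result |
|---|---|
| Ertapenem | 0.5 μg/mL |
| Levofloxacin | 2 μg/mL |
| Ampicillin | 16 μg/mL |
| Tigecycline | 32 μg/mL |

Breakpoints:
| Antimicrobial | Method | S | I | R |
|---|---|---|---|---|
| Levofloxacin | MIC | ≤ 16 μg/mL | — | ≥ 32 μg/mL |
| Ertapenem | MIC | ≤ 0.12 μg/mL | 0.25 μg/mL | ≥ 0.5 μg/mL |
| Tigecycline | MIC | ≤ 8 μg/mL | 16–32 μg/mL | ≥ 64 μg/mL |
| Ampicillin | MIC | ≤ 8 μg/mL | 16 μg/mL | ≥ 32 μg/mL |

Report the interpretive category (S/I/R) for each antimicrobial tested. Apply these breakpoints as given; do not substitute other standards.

R, S, I, I

Ertapenem: 0.5 μg/mL is ≥ 0.5 μg/mL → resistant
Levofloxacin: 2 μg/mL is ≤ 16 μg/mL → susceptible
Ampicillin (16 μg/mL) = 16 μg/mL → intermediate
Tigecycline 32 μg/mL: in 16–32 μg/mL ⇒ intermediate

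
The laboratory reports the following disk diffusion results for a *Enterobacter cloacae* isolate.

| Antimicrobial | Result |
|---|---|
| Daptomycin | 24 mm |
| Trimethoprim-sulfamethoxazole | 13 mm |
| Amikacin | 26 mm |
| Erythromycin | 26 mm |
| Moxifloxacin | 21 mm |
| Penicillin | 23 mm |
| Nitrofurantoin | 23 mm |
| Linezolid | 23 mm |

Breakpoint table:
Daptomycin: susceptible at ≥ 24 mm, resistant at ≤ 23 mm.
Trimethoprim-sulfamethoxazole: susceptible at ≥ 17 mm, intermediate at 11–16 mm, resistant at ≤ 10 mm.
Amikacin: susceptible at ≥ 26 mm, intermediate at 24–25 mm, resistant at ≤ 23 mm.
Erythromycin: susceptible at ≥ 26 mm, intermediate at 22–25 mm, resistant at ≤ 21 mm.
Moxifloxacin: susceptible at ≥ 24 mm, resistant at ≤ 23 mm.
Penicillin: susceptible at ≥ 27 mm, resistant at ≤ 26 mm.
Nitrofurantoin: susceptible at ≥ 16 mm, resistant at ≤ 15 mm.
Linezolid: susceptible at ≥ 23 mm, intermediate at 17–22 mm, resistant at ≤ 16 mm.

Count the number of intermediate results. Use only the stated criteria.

Daptomycin: 24 mm is ≥ 24 mm ⇒ susceptible
Trimethoprim-sulfamethoxazole (13 mm) in 11–16 mm → intermediate
Amikacin 26 mm: ≥ 26 mm — S
Erythromycin 26 mm: ≥ 26 mm ⇒ S
Moxifloxacin 21 mm: ≤ 23 mm ⇒ resistant
Penicillin: 23 mm is ≤ 26 mm ⇒ R
Nitrofurantoin: 23 mm is ≥ 16 mm — Susceptible
Linezolid (23 mm) ≥ 23 mm ⇒ Susceptible
Intermediate: 1

1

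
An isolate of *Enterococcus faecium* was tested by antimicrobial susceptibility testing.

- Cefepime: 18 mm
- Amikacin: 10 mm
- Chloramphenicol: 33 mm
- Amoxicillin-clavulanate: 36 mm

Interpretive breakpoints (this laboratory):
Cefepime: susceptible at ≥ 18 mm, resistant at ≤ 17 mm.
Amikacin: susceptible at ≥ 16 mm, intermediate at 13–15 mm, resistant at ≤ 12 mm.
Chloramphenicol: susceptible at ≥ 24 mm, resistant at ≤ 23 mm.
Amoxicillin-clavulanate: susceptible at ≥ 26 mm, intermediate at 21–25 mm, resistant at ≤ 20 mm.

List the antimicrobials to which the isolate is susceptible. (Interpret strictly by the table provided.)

Cefepime: 18 mm is ≥ 18 mm ⇒ S
Amikacin: 10 mm is ≤ 12 mm → R
Chloramphenicol (33 mm) ≥ 24 mm → S
Amoxicillin-clavulanate: 36 mm is ≥ 26 mm → susceptible

cefepime, chloramphenicol, amoxicillin-clavulanate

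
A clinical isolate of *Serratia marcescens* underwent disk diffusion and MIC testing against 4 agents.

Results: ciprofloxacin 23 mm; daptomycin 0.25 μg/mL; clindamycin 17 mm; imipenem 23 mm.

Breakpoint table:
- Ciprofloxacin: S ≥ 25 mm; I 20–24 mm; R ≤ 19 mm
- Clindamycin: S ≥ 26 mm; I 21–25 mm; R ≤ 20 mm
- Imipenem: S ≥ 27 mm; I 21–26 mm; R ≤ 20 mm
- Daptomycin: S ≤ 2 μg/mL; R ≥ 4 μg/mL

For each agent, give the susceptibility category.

Ciprofloxacin (23 mm) in 20–24 mm — intermediate
Daptomycin 0.25 μg/mL: ≤ 2 μg/mL — S
Clindamycin (17 mm) ≤ 20 mm → R
Imipenem: 23 mm is in 21–26 mm — intermediate

I, S, R, I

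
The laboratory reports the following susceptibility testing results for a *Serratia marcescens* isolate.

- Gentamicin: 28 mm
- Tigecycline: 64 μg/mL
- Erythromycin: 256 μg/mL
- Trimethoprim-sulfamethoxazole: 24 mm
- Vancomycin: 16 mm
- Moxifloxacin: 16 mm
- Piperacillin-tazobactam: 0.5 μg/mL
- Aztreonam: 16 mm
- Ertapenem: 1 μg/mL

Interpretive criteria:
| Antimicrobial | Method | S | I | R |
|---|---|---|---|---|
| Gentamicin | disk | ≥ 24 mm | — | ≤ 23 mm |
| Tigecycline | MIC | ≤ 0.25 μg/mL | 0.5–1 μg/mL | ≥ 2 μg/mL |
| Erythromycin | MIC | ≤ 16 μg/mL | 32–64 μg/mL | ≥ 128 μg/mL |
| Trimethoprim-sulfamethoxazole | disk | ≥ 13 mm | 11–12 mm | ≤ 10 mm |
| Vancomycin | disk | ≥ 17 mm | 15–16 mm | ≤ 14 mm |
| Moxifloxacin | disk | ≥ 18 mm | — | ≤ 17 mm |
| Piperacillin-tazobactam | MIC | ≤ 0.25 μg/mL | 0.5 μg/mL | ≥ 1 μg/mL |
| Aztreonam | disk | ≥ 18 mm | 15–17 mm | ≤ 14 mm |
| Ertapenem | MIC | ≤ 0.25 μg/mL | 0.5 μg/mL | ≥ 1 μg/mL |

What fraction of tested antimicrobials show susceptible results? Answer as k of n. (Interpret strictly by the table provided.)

Gentamicin 28 mm: ≥ 24 mm — S
Tigecycline (64 μg/mL) ≥ 2 μg/mL — R
Erythromycin 256 μg/mL: ≥ 128 μg/mL → R
Trimethoprim-sulfamethoxazole (24 mm) ≥ 13 mm → susceptible
Vancomycin: 16 mm is in 15–16 mm → Intermediate
Moxifloxacin (16 mm) ≤ 17 mm → R
Piperacillin-tazobactam 0.5 μg/mL: = 0.5 μg/mL → intermediate
Aztreonam: 16 mm is in 15–17 mm → intermediate
Ertapenem: 1 μg/mL is ≥ 1 μg/mL → resistant
Susceptible: 2/9

2 of 9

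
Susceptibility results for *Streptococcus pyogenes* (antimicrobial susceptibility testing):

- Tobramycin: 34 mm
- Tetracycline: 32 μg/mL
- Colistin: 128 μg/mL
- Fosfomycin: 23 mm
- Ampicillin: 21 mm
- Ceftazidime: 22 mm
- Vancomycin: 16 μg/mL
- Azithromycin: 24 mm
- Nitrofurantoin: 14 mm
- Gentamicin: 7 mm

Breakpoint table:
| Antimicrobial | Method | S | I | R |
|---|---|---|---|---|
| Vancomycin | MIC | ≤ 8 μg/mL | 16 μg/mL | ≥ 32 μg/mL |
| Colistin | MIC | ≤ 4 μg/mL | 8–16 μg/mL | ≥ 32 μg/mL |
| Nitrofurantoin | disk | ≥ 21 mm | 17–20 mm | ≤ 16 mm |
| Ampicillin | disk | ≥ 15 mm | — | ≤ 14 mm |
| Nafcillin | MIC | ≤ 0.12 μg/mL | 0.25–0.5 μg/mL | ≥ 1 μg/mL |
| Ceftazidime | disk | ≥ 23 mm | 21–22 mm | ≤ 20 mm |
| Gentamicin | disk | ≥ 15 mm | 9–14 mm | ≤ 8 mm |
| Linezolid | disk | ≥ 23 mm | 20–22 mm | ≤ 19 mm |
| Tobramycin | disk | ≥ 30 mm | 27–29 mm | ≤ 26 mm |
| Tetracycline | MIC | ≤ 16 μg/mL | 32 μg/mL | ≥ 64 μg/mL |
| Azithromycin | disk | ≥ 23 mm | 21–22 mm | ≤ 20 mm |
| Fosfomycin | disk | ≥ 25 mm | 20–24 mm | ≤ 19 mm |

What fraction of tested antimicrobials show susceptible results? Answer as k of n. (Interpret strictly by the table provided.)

3 of 10

Tobramycin: 34 mm is ≥ 30 mm ⇒ S
Tetracycline (32 μg/mL) = 32 μg/mL — intermediate
Colistin: 128 μg/mL is ≥ 32 μg/mL → R
Fosfomycin 23 mm: in 20–24 mm ⇒ Intermediate
Ampicillin: 21 mm is ≥ 15 mm → susceptible
Ceftazidime 22 mm: in 21–22 mm → Intermediate
Vancomycin: 16 μg/mL is = 16 μg/mL — intermediate
Azithromycin (24 mm) ≥ 23 mm ⇒ Susceptible
Nitrofurantoin 14 mm: ≤ 16 mm ⇒ resistant
Gentamicin 7 mm: ≤ 8 mm ⇒ Resistant
Susceptible: 3/10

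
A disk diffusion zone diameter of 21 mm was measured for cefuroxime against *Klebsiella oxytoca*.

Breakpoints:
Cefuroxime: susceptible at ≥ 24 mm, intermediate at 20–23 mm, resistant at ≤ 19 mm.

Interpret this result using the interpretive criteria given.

Intermediate

Cefuroxime 21 mm: in 20–23 mm → I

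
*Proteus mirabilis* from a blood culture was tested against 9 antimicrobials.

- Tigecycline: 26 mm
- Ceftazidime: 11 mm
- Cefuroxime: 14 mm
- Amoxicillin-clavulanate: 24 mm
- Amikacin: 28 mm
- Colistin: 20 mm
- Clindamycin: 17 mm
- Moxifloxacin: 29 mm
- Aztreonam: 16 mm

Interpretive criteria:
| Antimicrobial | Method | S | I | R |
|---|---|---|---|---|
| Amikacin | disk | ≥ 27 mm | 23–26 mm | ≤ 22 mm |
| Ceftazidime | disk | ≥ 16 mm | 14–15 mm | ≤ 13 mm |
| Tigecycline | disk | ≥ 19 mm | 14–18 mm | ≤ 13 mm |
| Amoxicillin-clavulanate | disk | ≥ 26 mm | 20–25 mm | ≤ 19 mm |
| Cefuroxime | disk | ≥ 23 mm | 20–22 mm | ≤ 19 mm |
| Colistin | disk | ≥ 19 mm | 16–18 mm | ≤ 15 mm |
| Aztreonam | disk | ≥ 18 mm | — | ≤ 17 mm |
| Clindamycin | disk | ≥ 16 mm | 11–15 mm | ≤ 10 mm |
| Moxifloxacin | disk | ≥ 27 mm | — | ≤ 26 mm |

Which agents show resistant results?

Tigecycline: 26 mm is ≥ 19 mm ⇒ Susceptible
Ceftazidime (11 mm) ≤ 13 mm — resistant
Cefuroxime: 14 mm is ≤ 19 mm — resistant
Amoxicillin-clavulanate 24 mm: in 20–25 mm → Intermediate
Amikacin (28 mm) ≥ 27 mm ⇒ S
Colistin (20 mm) ≥ 19 mm ⇒ Susceptible
Clindamycin (17 mm) ≥ 16 mm ⇒ Susceptible
Moxifloxacin 29 mm: ≥ 27 mm → S
Aztreonam: 16 mm is ≤ 17 mm — resistant

ceftazidime, cefuroxime, aztreonam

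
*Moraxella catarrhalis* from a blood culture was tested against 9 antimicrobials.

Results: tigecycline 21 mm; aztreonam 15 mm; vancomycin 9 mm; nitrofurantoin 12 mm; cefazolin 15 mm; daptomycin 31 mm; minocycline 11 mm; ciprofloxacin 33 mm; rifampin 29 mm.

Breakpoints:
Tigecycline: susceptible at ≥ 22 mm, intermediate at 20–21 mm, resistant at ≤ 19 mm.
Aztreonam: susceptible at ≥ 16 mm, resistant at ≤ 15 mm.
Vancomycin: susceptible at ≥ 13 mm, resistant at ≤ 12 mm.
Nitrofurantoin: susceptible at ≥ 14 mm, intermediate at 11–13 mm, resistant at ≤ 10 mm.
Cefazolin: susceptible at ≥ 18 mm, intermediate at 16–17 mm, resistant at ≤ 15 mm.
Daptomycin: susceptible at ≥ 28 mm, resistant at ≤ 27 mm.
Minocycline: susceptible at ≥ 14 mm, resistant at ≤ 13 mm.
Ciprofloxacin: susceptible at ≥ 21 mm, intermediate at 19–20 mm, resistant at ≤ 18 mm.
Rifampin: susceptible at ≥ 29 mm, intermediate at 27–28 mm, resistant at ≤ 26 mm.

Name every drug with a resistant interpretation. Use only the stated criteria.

aztreonam, vancomycin, cefazolin, minocycline

Tigecycline (21 mm) in 20–21 mm → Intermediate
Aztreonam: 15 mm is ≤ 15 mm ⇒ Resistant
Vancomycin (9 mm) ≤ 12 mm ⇒ resistant
Nitrofurantoin (12 mm) in 11–13 mm — I
Cefazolin 15 mm: ≤ 15 mm ⇒ R
Daptomycin 31 mm: ≥ 28 mm ⇒ susceptible
Minocycline 11 mm: ≤ 13 mm — resistant
Ciprofloxacin (33 mm) ≥ 21 mm ⇒ susceptible
Rifampin (29 mm) ≥ 29 mm — S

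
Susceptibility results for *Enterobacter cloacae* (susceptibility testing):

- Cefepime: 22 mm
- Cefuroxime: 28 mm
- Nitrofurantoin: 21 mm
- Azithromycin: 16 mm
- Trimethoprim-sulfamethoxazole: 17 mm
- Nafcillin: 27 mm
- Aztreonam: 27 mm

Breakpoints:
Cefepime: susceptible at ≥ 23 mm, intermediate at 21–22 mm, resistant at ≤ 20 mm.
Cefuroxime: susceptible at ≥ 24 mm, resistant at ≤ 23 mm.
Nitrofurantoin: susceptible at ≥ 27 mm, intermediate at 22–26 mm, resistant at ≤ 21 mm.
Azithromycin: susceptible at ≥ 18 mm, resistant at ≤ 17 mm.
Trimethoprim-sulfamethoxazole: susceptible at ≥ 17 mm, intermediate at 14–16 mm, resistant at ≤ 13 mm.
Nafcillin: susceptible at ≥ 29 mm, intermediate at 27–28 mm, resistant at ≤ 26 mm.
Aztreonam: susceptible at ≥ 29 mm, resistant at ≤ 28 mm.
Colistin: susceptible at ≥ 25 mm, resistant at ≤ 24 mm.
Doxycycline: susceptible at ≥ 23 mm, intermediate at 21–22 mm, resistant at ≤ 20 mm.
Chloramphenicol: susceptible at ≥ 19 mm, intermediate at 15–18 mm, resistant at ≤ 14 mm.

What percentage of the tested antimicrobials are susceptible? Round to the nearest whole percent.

Cefepime 22 mm: in 21–22 mm — Intermediate
Cefuroxime 28 mm: ≥ 24 mm ⇒ S
Nitrofurantoin (21 mm) ≤ 21 mm ⇒ resistant
Azithromycin (16 mm) ≤ 17 mm → R
Trimethoprim-sulfamethoxazole: 17 mm is ≥ 17 mm — susceptible
Nafcillin: 27 mm is in 27–28 mm — intermediate
Aztreonam (27 mm) ≤ 28 mm — resistant
Susceptible: 2/7

29%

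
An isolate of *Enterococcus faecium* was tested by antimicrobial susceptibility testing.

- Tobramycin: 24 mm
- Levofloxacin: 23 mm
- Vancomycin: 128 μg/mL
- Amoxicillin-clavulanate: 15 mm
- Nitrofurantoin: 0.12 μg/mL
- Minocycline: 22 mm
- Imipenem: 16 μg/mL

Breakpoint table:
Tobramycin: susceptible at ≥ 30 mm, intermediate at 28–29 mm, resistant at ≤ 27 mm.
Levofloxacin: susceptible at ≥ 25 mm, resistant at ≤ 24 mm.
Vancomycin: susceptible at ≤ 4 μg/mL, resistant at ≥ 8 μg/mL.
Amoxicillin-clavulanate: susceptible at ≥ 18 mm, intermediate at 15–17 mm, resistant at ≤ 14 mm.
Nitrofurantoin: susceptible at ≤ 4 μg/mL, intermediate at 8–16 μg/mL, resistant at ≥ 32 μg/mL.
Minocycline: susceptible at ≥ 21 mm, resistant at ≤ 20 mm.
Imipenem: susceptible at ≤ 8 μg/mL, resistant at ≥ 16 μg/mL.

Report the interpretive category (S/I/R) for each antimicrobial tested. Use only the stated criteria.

Tobramycin: 24 mm is ≤ 27 mm — resistant
Levofloxacin 23 mm: ≤ 24 mm ⇒ resistant
Vancomycin: 128 μg/mL is ≥ 8 μg/mL ⇒ R
Amoxicillin-clavulanate 15 mm: in 15–17 mm ⇒ Intermediate
Nitrofurantoin (0.12 μg/mL) ≤ 4 μg/mL → Susceptible
Minocycline 22 mm: ≥ 21 mm ⇒ susceptible
Imipenem 16 μg/mL: ≥ 16 μg/mL ⇒ R

R, R, R, I, S, S, R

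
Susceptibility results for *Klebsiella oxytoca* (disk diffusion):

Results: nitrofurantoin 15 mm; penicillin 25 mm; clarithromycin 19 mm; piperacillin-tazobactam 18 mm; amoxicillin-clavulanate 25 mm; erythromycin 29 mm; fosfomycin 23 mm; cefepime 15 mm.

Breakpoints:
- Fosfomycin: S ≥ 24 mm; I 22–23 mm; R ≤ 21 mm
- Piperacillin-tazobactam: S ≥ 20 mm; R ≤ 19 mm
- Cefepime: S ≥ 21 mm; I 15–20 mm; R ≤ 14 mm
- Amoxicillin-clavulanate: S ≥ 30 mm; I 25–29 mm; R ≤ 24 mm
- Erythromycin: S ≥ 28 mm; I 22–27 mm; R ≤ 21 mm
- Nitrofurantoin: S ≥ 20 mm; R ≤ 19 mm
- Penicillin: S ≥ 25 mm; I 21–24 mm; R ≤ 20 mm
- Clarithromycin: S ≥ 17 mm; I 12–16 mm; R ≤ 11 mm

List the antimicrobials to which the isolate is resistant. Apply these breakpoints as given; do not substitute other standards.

nitrofurantoin, piperacillin-tazobactam

Nitrofurantoin 15 mm: ≤ 19 mm → R
Penicillin 25 mm: ≥ 25 mm → S
Clarithromycin: 19 mm is ≥ 17 mm ⇒ Susceptible
Piperacillin-tazobactam (18 mm) ≤ 19 mm — resistant
Amoxicillin-clavulanate (25 mm) in 25–29 mm → Intermediate
Erythromycin: 29 mm is ≥ 28 mm — susceptible
Fosfomycin 23 mm: in 22–23 mm — I
Cefepime 15 mm: in 15–20 mm — Intermediate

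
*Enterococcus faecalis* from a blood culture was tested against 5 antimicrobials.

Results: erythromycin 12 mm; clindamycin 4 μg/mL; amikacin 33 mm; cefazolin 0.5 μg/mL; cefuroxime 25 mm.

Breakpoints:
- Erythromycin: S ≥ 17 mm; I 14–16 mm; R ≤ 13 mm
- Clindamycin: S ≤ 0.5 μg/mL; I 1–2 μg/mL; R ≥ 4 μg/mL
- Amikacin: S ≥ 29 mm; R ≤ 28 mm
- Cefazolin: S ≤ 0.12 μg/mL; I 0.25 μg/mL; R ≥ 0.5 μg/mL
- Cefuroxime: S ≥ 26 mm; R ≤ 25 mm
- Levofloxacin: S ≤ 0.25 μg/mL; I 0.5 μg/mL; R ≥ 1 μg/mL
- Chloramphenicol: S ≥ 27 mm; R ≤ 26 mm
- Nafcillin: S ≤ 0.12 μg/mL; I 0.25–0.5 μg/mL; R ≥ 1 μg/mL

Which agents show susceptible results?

Erythromycin: 12 mm is ≤ 13 mm → Resistant
Clindamycin 4 μg/mL: ≥ 4 μg/mL — Resistant
Amikacin (33 mm) ≥ 29 mm ⇒ S
Cefazolin 0.5 μg/mL: ≥ 0.5 μg/mL → Resistant
Cefuroxime (25 mm) ≤ 25 mm ⇒ resistant

amikacin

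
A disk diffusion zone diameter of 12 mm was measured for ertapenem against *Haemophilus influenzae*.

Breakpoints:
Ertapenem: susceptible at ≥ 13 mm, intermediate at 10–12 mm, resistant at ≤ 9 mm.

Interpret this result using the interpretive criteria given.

Ertapenem 12 mm: in 10–12 mm → intermediate

Intermediate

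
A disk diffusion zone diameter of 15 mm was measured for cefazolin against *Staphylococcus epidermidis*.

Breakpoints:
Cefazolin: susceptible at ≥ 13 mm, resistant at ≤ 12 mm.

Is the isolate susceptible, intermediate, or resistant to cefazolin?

Cefazolin 15 mm: ≥ 13 mm → Susceptible

Susceptible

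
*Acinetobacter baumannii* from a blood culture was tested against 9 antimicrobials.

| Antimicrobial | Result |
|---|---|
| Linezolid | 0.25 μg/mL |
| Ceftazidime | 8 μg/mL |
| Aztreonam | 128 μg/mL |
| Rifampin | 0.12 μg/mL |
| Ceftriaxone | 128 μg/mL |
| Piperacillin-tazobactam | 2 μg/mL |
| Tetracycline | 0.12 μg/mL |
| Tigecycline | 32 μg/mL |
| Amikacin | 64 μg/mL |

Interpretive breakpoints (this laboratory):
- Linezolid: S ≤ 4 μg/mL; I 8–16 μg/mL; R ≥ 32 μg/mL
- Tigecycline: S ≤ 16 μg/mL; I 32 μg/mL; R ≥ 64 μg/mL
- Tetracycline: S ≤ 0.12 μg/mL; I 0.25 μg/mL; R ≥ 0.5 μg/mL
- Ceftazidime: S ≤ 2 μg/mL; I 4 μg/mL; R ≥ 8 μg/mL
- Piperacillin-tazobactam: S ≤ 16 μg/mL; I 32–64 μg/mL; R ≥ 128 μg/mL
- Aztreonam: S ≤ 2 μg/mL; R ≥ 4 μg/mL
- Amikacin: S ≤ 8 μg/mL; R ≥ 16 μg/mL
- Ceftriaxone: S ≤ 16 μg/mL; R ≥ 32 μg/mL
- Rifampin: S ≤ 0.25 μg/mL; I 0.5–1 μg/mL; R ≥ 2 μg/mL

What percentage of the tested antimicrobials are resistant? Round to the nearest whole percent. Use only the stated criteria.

Linezolid: 0.25 μg/mL is ≤ 4 μg/mL → susceptible
Ceftazidime (8 μg/mL) ≥ 8 μg/mL — Resistant
Aztreonam 128 μg/mL: ≥ 4 μg/mL — R
Rifampin 0.12 μg/mL: ≤ 0.25 μg/mL → S
Ceftriaxone 128 μg/mL: ≥ 32 μg/mL → R
Piperacillin-tazobactam 2 μg/mL: ≤ 16 μg/mL — Susceptible
Tetracycline: 0.12 μg/mL is ≤ 0.12 μg/mL → susceptible
Tigecycline: 32 μg/mL is = 32 μg/mL ⇒ I
Amikacin: 64 μg/mL is ≥ 16 μg/mL ⇒ resistant
Resistant: 4/9

44%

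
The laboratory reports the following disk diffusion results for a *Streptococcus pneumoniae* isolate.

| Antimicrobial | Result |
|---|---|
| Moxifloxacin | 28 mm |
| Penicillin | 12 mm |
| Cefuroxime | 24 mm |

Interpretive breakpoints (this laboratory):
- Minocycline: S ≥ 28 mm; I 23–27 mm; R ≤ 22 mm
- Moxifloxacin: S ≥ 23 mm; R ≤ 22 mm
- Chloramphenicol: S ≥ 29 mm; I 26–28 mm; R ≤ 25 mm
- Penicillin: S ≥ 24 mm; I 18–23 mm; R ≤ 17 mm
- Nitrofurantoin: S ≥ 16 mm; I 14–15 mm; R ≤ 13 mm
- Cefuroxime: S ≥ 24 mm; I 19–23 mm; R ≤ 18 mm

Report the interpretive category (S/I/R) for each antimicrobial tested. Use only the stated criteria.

S, R, S

Moxifloxacin 28 mm: ≥ 23 mm — S
Penicillin: 12 mm is ≤ 17 mm — Resistant
Cefuroxime 24 mm: ≥ 24 mm → Susceptible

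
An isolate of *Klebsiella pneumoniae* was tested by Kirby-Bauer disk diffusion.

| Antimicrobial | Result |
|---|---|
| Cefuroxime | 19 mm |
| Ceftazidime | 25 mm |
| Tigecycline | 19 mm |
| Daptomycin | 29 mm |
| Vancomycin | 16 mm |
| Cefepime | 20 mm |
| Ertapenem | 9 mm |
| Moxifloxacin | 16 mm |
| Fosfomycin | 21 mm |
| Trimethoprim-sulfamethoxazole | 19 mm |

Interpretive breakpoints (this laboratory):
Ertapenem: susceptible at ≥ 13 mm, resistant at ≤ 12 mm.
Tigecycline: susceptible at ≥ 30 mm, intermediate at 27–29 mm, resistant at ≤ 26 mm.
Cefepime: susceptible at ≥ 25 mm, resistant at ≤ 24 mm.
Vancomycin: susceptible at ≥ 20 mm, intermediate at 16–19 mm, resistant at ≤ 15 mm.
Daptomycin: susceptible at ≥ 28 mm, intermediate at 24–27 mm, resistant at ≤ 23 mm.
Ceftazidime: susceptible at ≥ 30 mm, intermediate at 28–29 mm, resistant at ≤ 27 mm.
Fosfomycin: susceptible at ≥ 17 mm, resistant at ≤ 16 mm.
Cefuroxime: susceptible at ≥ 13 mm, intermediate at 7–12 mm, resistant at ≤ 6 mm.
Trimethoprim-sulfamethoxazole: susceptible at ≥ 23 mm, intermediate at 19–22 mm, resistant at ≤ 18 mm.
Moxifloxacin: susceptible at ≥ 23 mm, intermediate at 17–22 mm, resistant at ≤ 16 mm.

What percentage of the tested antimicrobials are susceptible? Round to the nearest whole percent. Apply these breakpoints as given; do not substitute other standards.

Cefuroxime (19 mm) ≥ 13 mm — susceptible
Ceftazidime: 25 mm is ≤ 27 mm — R
Tigecycline: 19 mm is ≤ 26 mm ⇒ resistant
Daptomycin (29 mm) ≥ 28 mm → Susceptible
Vancomycin 16 mm: in 16–19 mm ⇒ Intermediate
Cefepime (20 mm) ≤ 24 mm → R
Ertapenem 9 mm: ≤ 12 mm → resistant
Moxifloxacin 16 mm: ≤ 16 mm — resistant
Fosfomycin (21 mm) ≥ 17 mm → S
Trimethoprim-sulfamethoxazole 19 mm: in 19–22 mm → intermediate
Susceptible: 3/10

30%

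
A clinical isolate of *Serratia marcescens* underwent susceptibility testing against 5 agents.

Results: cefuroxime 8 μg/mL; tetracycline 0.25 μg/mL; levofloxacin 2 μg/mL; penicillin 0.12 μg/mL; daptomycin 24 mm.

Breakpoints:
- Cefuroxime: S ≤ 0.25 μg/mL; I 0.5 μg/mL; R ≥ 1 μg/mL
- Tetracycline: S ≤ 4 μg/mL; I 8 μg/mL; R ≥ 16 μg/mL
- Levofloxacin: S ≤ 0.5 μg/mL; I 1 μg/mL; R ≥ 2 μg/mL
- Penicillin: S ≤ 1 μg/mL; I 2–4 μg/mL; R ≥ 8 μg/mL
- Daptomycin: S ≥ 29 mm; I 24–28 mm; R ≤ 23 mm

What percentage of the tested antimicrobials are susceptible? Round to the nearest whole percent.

Cefuroxime 8 μg/mL: ≥ 1 μg/mL ⇒ resistant
Tetracycline (0.25 μg/mL) ≤ 4 μg/mL → Susceptible
Levofloxacin (2 μg/mL) ≥ 2 μg/mL → resistant
Penicillin 0.12 μg/mL: ≤ 1 μg/mL — S
Daptomycin: 24 mm is in 24–28 mm → Intermediate
Susceptible: 2/5

40%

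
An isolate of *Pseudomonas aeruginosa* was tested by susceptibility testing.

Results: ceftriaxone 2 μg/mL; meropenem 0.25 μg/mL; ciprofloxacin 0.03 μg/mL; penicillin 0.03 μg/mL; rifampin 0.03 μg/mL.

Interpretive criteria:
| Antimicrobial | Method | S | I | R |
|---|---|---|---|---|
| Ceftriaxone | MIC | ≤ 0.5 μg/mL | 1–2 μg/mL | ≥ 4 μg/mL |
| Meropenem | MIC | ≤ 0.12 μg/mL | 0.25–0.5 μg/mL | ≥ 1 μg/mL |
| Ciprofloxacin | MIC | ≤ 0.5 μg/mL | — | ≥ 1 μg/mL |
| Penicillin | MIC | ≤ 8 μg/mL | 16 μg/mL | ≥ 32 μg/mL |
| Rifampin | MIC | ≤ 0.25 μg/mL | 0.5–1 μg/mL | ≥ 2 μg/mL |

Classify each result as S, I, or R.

Ceftriaxone: 2 μg/mL is in 1–2 μg/mL → Intermediate
Meropenem 0.25 μg/mL: in 0.25–0.5 μg/mL → I
Ciprofloxacin (0.03 μg/mL) ≤ 0.5 μg/mL — susceptible
Penicillin (0.03 μg/mL) ≤ 8 μg/mL — S
Rifampin: 0.03 μg/mL is ≤ 0.25 μg/mL — S

I, I, S, S, S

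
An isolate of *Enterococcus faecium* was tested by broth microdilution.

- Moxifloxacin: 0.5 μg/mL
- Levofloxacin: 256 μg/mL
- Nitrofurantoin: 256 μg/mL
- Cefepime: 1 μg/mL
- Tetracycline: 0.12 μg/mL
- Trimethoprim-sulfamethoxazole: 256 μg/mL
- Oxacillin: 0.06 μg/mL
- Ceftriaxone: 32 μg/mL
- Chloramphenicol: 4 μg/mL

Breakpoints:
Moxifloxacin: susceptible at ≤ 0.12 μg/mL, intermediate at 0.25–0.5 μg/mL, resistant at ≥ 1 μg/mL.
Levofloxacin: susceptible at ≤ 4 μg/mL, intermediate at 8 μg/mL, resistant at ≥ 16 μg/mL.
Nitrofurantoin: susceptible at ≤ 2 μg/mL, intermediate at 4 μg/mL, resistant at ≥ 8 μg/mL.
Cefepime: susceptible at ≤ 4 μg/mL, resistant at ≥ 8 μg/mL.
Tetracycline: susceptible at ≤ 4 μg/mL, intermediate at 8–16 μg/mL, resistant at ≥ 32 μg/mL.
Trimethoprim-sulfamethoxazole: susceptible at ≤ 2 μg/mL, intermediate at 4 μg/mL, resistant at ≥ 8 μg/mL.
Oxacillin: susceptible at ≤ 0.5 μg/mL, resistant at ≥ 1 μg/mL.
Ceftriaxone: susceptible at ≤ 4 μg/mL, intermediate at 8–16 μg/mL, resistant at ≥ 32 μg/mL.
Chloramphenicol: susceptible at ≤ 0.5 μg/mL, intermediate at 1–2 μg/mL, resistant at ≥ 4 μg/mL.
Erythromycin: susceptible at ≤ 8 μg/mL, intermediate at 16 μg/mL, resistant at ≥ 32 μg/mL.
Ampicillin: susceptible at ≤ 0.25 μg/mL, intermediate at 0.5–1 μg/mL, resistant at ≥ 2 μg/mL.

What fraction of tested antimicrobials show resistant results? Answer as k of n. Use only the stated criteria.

Moxifloxacin 0.5 μg/mL: in 0.25–0.5 μg/mL ⇒ I
Levofloxacin: 256 μg/mL is ≥ 16 μg/mL → Resistant
Nitrofurantoin 256 μg/mL: ≥ 8 μg/mL → R
Cefepime (1 μg/mL) ≤ 4 μg/mL ⇒ S
Tetracycline: 0.12 μg/mL is ≤ 4 μg/mL — susceptible
Trimethoprim-sulfamethoxazole (256 μg/mL) ≥ 8 μg/mL ⇒ R
Oxacillin (0.06 μg/mL) ≤ 0.5 μg/mL ⇒ S
Ceftriaxone 32 μg/mL: ≥ 32 μg/mL → R
Chloramphenicol (4 μg/mL) ≥ 4 μg/mL ⇒ R
Resistant: 5/9

5 of 9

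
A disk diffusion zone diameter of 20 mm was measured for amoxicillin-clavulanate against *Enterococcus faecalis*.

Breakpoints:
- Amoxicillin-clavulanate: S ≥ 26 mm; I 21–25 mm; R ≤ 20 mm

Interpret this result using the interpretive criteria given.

Resistant

Amoxicillin-clavulanate (20 mm) ≤ 20 mm ⇒ Resistant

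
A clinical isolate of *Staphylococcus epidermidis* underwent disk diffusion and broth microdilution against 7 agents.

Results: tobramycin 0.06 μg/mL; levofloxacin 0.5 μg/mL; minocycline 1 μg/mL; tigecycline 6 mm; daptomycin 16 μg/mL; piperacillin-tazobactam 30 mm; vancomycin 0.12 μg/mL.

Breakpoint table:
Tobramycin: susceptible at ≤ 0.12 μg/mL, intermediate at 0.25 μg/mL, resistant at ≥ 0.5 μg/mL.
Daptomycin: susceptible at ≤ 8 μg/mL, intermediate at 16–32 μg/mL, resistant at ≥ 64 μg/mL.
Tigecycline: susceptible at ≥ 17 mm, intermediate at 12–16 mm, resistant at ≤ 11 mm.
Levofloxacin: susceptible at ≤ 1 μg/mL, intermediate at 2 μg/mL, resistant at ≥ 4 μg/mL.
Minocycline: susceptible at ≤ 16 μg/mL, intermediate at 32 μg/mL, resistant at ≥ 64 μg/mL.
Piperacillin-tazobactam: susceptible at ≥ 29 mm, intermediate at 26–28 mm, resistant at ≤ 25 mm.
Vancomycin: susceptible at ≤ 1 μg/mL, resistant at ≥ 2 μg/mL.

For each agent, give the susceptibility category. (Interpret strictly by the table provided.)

S, S, S, R, I, S, S

Tobramycin (0.06 μg/mL) ≤ 0.12 μg/mL → Susceptible
Levofloxacin (0.5 μg/mL) ≤ 1 μg/mL ⇒ susceptible
Minocycline: 1 μg/mL is ≤ 16 μg/mL → susceptible
Tigecycline 6 mm: ≤ 11 mm — R
Daptomycin (16 μg/mL) in 16–32 μg/mL → intermediate
Piperacillin-tazobactam 30 mm: ≥ 29 mm — S
Vancomycin 0.12 μg/mL: ≤ 1 μg/mL — Susceptible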